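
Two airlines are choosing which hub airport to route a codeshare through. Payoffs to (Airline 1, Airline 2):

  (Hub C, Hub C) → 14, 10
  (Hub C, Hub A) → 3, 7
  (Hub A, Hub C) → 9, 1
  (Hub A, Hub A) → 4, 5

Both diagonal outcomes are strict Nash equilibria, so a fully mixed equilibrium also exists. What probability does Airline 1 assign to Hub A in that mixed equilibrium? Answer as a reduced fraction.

Airline 1's mix p on Hub C must make Airline 2 indifferent between Hub C and Hub A.
Airline 2's payoff from Hub C: 10p + 1(1−p). From Hub A: 7p + 5(1−p).
Set equal: 3p = 4(1−p) → p = 4/7.
Probability on Hub A is 1 − 4/7 = 3/7.

3/7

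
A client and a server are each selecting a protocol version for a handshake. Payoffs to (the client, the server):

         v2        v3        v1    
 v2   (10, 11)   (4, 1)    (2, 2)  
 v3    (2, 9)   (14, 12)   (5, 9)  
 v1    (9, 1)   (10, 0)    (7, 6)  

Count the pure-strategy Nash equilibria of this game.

Both v2: the client gets 10 (best alternative 9); the server gets 11 (best alternative 2). Neither deviates — NE.
Both v3: the client gets 14 (best alternative 10); the server gets 12 (best alternative 9). Neither deviates — NE.
Both v1: the client gets 7 (best alternative 5); the server gets 6 (best alternative 1). Neither deviates — NE.
(v3, v2) is not a NE: the client would switch to v2 (10 > 2).
No other cell survives both best-response checks, so there are 3 pure NE.

3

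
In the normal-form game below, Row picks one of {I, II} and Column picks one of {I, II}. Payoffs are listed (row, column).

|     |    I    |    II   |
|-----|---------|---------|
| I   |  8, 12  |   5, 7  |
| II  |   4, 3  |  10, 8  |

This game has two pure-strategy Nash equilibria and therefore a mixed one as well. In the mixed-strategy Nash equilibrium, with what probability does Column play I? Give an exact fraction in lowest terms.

Column's mix q on I must make Row indifferent between I and II.
Row's payoff from I: 8q + 5(1−q). From II: 4q + 10(1−q).
Set equal: 4q = 5(1−q) → q = 5/9.

5/9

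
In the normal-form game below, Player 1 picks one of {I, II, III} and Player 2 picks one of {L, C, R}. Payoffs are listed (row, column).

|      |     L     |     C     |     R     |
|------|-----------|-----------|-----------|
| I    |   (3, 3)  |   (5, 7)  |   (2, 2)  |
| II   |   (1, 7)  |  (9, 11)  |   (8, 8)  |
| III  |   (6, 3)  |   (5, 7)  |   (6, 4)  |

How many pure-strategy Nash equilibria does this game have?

1

(II, C): Player 1 gets 9 (best alternative 5); Player 2 gets 11 (best alternative 8). Neither deviates — NE.
(I, L) is not a NE: Player 1 would switch to III (6 > 3).
No other cell survives both best-response checks, so there is 1 pure NE.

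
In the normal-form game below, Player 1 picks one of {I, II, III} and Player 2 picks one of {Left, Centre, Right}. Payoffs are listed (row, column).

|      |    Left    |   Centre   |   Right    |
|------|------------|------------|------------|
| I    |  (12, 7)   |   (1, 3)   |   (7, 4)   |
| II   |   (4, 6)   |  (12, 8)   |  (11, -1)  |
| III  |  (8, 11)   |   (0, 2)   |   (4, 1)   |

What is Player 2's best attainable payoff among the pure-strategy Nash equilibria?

(I, Left) is a pure NE (Player 1: 12 ≥ 8; Player 2: 7 ≥ 4). Player 2 gets 7.
(II, Centre) is a pure NE (Player 1: 12 ≥ 1; Player 2: 8 ≥ 6). Player 2 gets 8.
Every other cell has a profitable deviation for at least one player. Highest of {7, 8} is 8.

8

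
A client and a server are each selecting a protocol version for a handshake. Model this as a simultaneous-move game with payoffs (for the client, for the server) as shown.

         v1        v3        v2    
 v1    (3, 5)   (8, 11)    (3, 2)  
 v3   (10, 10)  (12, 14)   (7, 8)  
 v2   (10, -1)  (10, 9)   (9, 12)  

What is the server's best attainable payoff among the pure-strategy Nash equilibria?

Both v3 is a pure NE (the client: 12 ≥ 10; the server: 14 ≥ 10). The server gets 14.
Both v2 is a pure NE (the client: 9 ≥ 7; the server: 12 ≥ 9). The server gets 12.
Every other cell has a profitable deviation for at least one player. Highest of {14, 12} is 14.

14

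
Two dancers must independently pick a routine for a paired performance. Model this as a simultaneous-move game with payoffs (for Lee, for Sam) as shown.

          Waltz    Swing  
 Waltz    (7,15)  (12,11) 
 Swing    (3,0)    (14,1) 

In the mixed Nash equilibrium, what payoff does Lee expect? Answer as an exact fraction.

Sam mixes with probability q on Waltz, chosen so Lee is indifferent: 7q + 12(1−q) = 3q + 14(1−q) gives q = 1/3.
Lee's expected payoff (from either row, since indifferent) is 7·1/3 + 12·2/3 = 31/3.

31/3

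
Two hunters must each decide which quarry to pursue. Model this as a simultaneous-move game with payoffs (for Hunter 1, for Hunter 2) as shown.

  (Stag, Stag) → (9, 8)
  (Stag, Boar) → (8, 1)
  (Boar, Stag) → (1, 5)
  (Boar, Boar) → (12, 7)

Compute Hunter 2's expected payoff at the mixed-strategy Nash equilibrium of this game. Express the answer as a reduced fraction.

Hunter 1 mixes with probability p on Stag, chosen so Hunter 2 is indifferent: 8p + 5(1−p) = 1p + 7(1−p) gives p = 2/9.
Hunter 2's expected payoff is 8·2/9 + 5·7/9 = 17/3.

17/3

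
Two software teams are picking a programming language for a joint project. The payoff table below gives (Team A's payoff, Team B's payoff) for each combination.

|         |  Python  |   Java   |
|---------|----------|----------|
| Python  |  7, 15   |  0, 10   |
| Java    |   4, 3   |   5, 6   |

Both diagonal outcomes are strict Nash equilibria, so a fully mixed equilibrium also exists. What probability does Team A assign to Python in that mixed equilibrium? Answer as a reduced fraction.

3/8

Team A's mix p on Python must make Team B indifferent between Python and Java.
Team B's payoff from Python: 15p + 3(1−p). From Java: 10p + 6(1−p).
Set equal: 5p = 3(1−p) → p = 3/8.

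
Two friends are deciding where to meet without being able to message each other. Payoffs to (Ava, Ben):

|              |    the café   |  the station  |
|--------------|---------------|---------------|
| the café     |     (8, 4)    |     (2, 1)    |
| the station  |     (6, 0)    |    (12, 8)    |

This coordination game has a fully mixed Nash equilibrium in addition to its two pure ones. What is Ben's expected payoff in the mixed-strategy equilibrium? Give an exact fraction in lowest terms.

Ava mixes with probability p on the café, chosen so Ben is indifferent: 4p + 0(1−p) = 1p + 8(1−p) gives p = 8/11.
Ben's expected payoff is 4·8/11 + 0·3/11 = 32/11.

32/11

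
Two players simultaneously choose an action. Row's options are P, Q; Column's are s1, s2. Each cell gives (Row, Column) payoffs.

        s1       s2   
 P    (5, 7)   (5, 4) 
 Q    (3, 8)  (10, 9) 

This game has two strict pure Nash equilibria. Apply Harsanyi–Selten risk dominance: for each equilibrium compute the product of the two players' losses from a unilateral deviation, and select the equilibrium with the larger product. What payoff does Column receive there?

At (P, s1): Row loses 5 − 3 = 2 by deviating; Column loses 7 − 4 = 3. Product = 2·3 = 6.
At (Q, s2): Row loses 10 − 5 = 5 by deviating; Column loses 9 − 8 = 1. Product = 5·1 = 5.
6 > 5, so (P, s1) is risk-dominant. Column's payoff there is 7.

7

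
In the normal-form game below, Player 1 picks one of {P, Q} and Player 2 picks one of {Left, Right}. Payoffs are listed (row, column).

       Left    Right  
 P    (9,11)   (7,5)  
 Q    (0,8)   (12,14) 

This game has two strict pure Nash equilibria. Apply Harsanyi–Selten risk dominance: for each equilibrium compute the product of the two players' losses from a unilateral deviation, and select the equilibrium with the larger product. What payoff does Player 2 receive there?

At (P, Left): Player 1 loses 9 − 0 = 9 by deviating; Player 2 loses 11 − 5 = 6. Product = 9·6 = 54.
At (Q, Right): Player 1 loses 12 − 7 = 5 by deviating; Player 2 loses 14 − 8 = 6. Product = 5·6 = 30.
54 > 30, so (P, Left) is risk-dominant. Player 2's payoff there is 11.

11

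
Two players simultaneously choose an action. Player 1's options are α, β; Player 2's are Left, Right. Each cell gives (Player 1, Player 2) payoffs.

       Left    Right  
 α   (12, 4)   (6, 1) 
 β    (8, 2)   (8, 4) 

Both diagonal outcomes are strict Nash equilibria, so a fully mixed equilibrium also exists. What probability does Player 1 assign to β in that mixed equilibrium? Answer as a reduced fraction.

3/5

Player 1's mix p on α must make Player 2 indifferent between Left and Right.
Player 2's payoff from Left: 4p + 2(1−p). From Right: 1p + 4(1−p).
Set equal: 3p = 2(1−p) → p = 2/5.
Probability on β is 1 − 2/5 = 3/5.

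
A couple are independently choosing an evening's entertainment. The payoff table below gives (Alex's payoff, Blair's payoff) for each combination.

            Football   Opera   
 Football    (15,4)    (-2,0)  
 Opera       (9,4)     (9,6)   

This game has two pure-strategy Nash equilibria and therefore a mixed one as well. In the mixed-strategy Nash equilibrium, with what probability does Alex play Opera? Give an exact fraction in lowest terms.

Alex's mix p on Football must make Blair indifferent between Football and Opera.
Blair's payoff from Football: 4p + 4(1−p). From Opera: 0p + 6(1−p).
Set equal: 4p = 2(1−p) → p = 2/6 = 1/3.
Probability on Opera is 1 − 1/3 = 2/3.

2/3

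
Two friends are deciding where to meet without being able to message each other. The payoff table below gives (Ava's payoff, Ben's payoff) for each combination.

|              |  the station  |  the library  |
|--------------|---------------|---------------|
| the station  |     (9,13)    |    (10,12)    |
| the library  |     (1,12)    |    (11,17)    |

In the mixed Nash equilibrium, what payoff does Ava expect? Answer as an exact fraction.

Ben mixes with probability q on the station, chosen so Ava is indifferent: 9q + 10(1−q) = 1q + 11(1−q) gives q = 1/9.
Ava's expected payoff (from either row, since indifferent) is 9·1/9 + 10·8/9 = 89/9.

89/9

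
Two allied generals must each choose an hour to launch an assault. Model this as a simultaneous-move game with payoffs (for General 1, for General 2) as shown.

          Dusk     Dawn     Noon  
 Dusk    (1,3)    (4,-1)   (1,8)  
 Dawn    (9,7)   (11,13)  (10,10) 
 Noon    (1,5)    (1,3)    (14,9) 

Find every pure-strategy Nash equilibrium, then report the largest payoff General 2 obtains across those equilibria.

13

Both Dawn is a pure NE (General 1: 11 ≥ 4; General 2: 13 ≥ 10). General 2 gets 13.
Both Noon is a pure NE (General 1: 14 ≥ 10; General 2: 9 ≥ 5). General 2 gets 9.
Every other cell has a profitable deviation for at least one player. Highest of {13, 9} is 13.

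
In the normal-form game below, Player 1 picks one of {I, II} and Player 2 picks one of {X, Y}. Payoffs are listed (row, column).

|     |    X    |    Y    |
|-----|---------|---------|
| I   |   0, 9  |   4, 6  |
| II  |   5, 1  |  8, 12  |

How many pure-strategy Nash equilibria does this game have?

1

(II, Y): Player 1 gets 8 (best alternative 4); Player 2 gets 12 (best alternative 1). Neither deviates — NE.
(I, X) is not a NE: Player 1 would switch to II (5 > 0).
No other cell survives both best-response checks, so there is 1 pure NE.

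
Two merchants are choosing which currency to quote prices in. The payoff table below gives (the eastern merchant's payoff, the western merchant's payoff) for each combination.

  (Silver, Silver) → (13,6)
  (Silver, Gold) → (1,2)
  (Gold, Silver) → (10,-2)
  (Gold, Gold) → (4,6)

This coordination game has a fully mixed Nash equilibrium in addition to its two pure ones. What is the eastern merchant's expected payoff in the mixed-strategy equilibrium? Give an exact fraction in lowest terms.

7

The western merchant mixes with probability q on Silver, chosen so the eastern merchant is indifferent: 13q + 1(1−q) = 10q + 4(1−q) gives q = 1/2.
The eastern merchant's expected payoff (from either row, since indifferent) is 13·1/2 + 1·1/2 = 7.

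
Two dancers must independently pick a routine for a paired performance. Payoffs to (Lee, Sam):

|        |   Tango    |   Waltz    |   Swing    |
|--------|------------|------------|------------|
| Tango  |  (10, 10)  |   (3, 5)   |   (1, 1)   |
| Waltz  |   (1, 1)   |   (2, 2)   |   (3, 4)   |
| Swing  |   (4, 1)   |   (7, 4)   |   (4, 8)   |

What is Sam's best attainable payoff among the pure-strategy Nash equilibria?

Both Tango is a pure NE (Lee: 10 ≥ 4; Sam: 10 ≥ 5). Sam gets 10.
Both Swing is a pure NE (Lee: 4 ≥ 3; Sam: 8 ≥ 4). Sam gets 8.
Every other cell has a profitable deviation for at least one player. Highest of {10, 8} is 10.

10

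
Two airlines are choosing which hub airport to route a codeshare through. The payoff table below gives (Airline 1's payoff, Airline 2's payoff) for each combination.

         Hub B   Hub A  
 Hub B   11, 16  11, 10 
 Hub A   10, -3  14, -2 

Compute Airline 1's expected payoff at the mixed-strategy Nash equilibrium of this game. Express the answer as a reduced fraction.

11

Airline 2 mixes with probability q on Hub B, chosen so Airline 1 is indifferent: 11q + 11(1−q) = 10q + 14(1−q) gives q = 3/4.
Airline 1's expected payoff (from either row, since indifferent) is 11·3/4 + 11·1/4 = 11.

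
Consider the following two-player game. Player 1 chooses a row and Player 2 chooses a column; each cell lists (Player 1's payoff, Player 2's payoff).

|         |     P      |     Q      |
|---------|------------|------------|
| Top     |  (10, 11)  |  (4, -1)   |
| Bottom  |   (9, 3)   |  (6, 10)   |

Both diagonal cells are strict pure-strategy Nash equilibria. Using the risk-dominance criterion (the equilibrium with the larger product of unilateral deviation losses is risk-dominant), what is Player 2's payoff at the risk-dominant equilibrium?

10

At (Top, P): Player 1 loses 10 − 9 = 1 by deviating; Player 2 loses 11 − (-1) = 12. Product = 1·12 = 12.
At (Bottom, Q): Player 1 loses 6 − 4 = 2 by deviating; Player 2 loses 10 − 3 = 7. Product = 2·7 = 14.
14 > 12, so (Bottom, Q) is risk-dominant. Player 2's payoff there is 10.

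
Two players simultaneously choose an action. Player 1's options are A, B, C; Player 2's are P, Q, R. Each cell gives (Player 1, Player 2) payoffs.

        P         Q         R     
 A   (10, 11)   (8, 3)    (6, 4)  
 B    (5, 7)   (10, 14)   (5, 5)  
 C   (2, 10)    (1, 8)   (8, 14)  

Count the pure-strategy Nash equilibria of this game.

(A, P): Player 1 gets 10 (best alternative 5); Player 2 gets 11 (best alternative 4). Neither deviates — NE.
(B, Q): Player 1 gets 10 (best alternative 8); Player 2 gets 14 (best alternative 7). Neither deviates — NE.
(C, R): Player 1 gets 8 (best alternative 6); Player 2 gets 14 (best alternative 10). Neither deviates — NE.
(A, Q) is not a NE: Player 1 would switch to B (10 > 8).
No other cell survives both best-response checks, so there are 3 pure NE.

3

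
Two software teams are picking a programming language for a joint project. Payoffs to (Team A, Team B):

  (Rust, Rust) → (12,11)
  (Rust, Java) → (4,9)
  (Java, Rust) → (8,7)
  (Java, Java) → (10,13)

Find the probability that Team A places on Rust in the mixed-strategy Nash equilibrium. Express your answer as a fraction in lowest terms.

3/4

Team A's mix p on Rust must make Team B indifferent between Rust and Java.
Team B's payoff from Rust: 11p + 7(1−p). From Java: 9p + 13(1−p).
Set equal: 2p = 6(1−p) → p = 6/8 = 3/4.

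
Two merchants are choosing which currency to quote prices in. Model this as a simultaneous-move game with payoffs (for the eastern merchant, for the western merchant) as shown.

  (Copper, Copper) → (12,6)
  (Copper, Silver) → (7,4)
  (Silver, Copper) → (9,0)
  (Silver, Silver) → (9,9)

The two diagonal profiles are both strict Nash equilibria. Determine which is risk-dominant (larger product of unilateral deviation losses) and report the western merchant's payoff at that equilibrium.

At both Copper: the eastern merchant loses 12 − 9 = 3 by deviating; the western merchant loses 6 − 4 = 2. Product = 3·2 = 6.
At both Silver: the eastern merchant loses 9 − 7 = 2 by deviating; the western merchant loses 9 − 0 = 9. Product = 2·9 = 18.
18 > 6, so both Silver is risk-dominant. The western merchant's payoff there is 9.

9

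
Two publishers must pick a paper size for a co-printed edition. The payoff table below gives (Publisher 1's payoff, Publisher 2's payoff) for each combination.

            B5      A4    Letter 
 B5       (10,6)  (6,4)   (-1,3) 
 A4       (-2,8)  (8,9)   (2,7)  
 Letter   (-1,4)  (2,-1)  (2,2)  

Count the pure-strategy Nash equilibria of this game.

Both B5: Publisher 1 gets 10 (best alternative -1); Publisher 2 gets 6 (best alternative 4). Neither deviates — NE.
Both A4: Publisher 1 gets 8 (best alternative 6); Publisher 2 gets 9 (best alternative 8). Neither deviates — NE.
Both Letter is not a NE: Publisher 2 would switch to B5 (4 > 2).
No other cell survives both best-response checks, so there are 2 pure NE.

2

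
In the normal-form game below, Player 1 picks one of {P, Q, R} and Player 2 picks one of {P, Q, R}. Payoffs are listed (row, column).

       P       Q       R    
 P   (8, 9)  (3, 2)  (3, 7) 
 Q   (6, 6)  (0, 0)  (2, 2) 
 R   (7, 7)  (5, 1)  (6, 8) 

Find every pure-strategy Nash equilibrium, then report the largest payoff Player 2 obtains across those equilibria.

9

Both P is a pure NE (Player 1: 8 ≥ 7; Player 2: 9 ≥ 7). Player 2 gets 9.
Both R is a pure NE (Player 1: 6 ≥ 3; Player 2: 8 ≥ 7). Player 2 gets 8.
Every other cell has a profitable deviation for at least one player. Highest of {9, 8} is 9.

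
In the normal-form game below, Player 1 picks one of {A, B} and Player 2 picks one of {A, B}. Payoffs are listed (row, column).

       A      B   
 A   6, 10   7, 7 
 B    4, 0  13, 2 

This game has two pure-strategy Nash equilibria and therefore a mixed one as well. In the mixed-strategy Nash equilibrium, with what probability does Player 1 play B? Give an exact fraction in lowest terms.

3/5

Player 1's mix p on A must make Player 2 indifferent between A and B.
Player 2's payoff from A: 10p + 0(1−p). From B: 7p + 2(1−p).
Set equal: 3p = 2(1−p) → p = 2/5.
Probability on B is 1 − 2/5 = 3/5.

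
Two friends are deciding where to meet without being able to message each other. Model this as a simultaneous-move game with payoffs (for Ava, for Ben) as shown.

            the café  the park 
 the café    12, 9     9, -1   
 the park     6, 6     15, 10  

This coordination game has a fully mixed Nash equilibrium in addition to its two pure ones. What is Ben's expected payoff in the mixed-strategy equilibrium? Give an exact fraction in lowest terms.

48/7

Ava mixes with probability p on the café, chosen so Ben is indifferent: 9p + 6(1−p) = (-1)p + 10(1−p) gives p = 2/7.
Ben's expected payoff is 9·2/7 + 6·5/7 = 48/7.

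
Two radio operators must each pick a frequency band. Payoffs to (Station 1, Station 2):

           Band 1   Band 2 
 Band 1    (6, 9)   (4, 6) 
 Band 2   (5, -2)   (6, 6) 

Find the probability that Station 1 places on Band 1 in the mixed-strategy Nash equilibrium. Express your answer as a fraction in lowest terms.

Station 1's mix p on Band 1 must make Station 2 indifferent between Band 1 and Band 2.
Station 2's payoff from Band 1: 9p + (-2)(1−p). From Band 2: 6p + 6(1−p).
Set equal: 3p = 8(1−p) → p = 8/11.

8/11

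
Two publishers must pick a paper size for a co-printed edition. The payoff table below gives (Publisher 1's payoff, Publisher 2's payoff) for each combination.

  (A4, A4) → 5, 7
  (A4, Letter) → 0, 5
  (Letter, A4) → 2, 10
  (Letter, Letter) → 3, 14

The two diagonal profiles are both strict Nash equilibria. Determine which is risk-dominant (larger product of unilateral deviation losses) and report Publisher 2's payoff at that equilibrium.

At both A4: Publisher 1 loses 5 − 2 = 3 by deviating; Publisher 2 loses 7 − 5 = 2. Product = 3·2 = 6.
At both Letter: Publisher 1 loses 3 − 0 = 3 by deviating; Publisher 2 loses 14 − 10 = 4. Product = 3·4 = 12.
12 > 6, so both Letter is risk-dominant. Publisher 2's payoff there is 14.

14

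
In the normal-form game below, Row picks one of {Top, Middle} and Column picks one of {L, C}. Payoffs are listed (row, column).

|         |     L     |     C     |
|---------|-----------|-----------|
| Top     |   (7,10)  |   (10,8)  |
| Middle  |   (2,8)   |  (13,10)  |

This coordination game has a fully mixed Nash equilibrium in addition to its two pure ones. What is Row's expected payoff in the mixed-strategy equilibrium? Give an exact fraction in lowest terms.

71/8

Column mixes with probability q on L, chosen so Row is indifferent: 7q + 10(1−q) = 2q + 13(1−q) gives q = 3/8.
Row's expected payoff (from either row, since indifferent) is 7·3/8 + 10·5/8 = 71/8.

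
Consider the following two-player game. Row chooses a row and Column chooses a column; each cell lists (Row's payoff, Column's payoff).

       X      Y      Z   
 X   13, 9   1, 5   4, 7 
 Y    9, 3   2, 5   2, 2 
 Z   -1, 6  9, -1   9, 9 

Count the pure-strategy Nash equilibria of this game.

Both X: Row gets 13 (best alternative 9); Column gets 9 (best alternative 7). Neither deviates — NE.
Both Z: Row gets 9 (best alternative 4); Column gets 9 (best alternative 6). Neither deviates — NE.
Both Y is not a NE: Row would switch to Z (9 > 2).
No other cell survives both best-response checks, so there are 2 pure NE.

2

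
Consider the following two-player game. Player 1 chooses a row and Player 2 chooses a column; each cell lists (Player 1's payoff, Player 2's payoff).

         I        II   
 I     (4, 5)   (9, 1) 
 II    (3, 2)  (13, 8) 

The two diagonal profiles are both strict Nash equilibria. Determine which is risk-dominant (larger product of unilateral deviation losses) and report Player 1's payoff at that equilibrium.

13

At both I: Player 1 loses 4 − 3 = 1 by deviating; Player 2 loses 5 − 1 = 4. Product = 1·4 = 4.
At both II: Player 1 loses 13 − 9 = 4 by deviating; Player 2 loses 8 − 2 = 6. Product = 4·6 = 24.
24 > 4, so both II is risk-dominant. Player 1's payoff there is 13.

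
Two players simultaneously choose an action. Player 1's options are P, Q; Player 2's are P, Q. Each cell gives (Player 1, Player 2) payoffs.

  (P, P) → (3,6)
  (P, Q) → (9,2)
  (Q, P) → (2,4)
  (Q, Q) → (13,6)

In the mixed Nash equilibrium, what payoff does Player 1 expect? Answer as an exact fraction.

21/5

Player 2 mixes with probability q on P, chosen so Player 1 is indifferent: 3q + 9(1−q) = 2q + 13(1−q) gives q = 4/5.
Player 1's expected payoff (from either row, since indifferent) is 3·4/5 + 9·1/5 = 21/5.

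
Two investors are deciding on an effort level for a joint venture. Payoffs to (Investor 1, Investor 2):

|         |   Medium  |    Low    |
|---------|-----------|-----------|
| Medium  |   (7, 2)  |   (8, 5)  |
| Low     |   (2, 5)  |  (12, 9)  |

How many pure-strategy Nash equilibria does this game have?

Both Low: Investor 1 gets 12 (best alternative 8); Investor 2 gets 9 (best alternative 5). Neither deviates — NE.
Both Medium is not a NE: Investor 2 would switch to Low (5 > 2).
No other cell survives both best-response checks, so there is 1 pure NE.

1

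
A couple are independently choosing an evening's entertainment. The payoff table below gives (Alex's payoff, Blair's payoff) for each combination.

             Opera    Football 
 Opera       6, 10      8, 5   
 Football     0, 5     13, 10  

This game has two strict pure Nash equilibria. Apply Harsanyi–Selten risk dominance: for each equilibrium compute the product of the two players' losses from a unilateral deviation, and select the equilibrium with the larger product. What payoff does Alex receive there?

At both Opera: Alex loses 6 − 0 = 6 by deviating; Blair loses 10 − 5 = 5. Product = 6·5 = 30.
At both Football: Alex loses 13 − 8 = 5 by deviating; Blair loses 10 − 5 = 5. Product = 5·5 = 25.
30 > 25, so both Opera is risk-dominant. Alex's payoff there is 6.

6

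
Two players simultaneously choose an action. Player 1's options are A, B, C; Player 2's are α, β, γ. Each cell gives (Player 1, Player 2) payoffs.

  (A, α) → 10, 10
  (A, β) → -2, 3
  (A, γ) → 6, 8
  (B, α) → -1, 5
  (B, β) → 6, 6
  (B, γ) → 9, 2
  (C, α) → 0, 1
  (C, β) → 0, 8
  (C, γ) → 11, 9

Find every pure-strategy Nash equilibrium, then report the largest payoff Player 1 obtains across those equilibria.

11

(A, α) is a pure NE (Player 1: 10 ≥ 0; Player 2: 10 ≥ 8). Player 1 gets 10.
(B, β) is a pure NE (Player 1: 6 ≥ 0; Player 2: 6 ≥ 5). Player 1 gets 6.
(C, γ) is a pure NE (Player 1: 11 ≥ 9; Player 2: 9 ≥ 8). Player 1 gets 11.
Every other cell has a profitable deviation for at least one player. Highest of {10, 6, 11} is 11.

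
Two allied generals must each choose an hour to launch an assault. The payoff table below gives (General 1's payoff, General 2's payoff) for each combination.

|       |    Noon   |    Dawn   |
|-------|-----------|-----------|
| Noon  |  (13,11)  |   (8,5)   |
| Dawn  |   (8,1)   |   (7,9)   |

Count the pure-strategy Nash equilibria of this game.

Both Noon: General 1 gets 13 (best alternative 8); General 2 gets 11 (best alternative 5). Neither deviates — NE.
Both Dawn is not a NE: General 1 would switch to Noon (8 > 7).
No other cell survives both best-response checks, so there is 1 pure NE.

1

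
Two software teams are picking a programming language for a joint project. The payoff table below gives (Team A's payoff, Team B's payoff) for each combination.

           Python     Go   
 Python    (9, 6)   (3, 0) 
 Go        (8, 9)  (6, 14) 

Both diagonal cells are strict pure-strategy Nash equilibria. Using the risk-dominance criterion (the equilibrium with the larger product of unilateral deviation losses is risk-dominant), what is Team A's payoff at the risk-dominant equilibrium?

At both Python: Team A loses 9 − 8 = 1 by deviating; Team B loses 6 − 0 = 6. Product = 1·6 = 6.
At both Go: Team A loses 6 − 3 = 3 by deviating; Team B loses 14 − 9 = 5. Product = 3·5 = 15.
15 > 6, so both Go is risk-dominant. Team A's payoff there is 6.

6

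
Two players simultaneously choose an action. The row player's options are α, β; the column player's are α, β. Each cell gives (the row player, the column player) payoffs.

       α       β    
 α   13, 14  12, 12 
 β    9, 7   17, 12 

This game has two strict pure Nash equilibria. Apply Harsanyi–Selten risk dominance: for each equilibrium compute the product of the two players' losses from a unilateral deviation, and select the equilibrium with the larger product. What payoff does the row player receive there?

At both α: the row player loses 13 − 9 = 4 by deviating; the column player loses 14 − 12 = 2. Product = 4·2 = 8.
At both β: the row player loses 17 − 12 = 5 by deviating; the column player loses 12 − 7 = 5. Product = 5·5 = 25.
25 > 8, so both β is risk-dominant. The row player's payoff there is 17.

17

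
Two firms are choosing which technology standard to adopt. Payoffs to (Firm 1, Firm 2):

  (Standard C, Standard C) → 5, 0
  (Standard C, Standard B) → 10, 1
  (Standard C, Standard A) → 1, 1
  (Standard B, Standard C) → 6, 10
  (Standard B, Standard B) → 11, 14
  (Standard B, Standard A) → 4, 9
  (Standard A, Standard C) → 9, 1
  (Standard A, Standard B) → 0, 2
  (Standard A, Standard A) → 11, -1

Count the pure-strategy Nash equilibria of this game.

1

Both Standard B: Firm 1 gets 11 (best alternative 10); Firm 2 gets 14 (best alternative 10). Neither deviates — NE.
Both Standard A is not a NE: Firm 2 would switch to Standard B (2 > -1).
No other cell survives both best-response checks, so there is 1 pure NE.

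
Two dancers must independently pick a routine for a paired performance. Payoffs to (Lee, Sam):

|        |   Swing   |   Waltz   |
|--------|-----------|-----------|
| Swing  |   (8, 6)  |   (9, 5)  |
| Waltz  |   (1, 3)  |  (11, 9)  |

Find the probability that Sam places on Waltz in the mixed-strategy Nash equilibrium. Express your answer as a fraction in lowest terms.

7/9

Sam's mix q on Swing must make Lee indifferent between Swing and Waltz.
Lee's payoff from Swing: 8q + 9(1−q). From Waltz: 1q + 11(1−q).
Set equal: 7q = 2(1−q) → q = 2/9.
Probability on Waltz is 1 − 2/9 = 7/9.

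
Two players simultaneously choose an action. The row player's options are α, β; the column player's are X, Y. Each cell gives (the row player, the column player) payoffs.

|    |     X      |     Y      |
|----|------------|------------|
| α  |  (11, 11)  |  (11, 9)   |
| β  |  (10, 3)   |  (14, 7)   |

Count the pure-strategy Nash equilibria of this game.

(α, X): the row player gets 11 (best alternative 10); the column player gets 11 (best alternative 9). Neither deviates — NE.
(β, Y): the row player gets 14 (best alternative 11); the column player gets 7 (best alternative 3). Neither deviates — NE.
(β, X) is not a NE: the row player would switch to α (11 > 10).
No other cell survives both best-response checks, so there are 2 pure NE.

2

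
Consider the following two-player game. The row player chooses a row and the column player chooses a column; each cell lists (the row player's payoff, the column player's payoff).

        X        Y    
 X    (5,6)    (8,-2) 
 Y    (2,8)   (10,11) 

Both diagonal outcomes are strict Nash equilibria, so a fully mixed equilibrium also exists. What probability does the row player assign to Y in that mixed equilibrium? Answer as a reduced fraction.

8/11

The row player's mix p on X must make the column player indifferent between X and Y.
The column player's payoff from X: 6p + 8(1−p). From Y: (-2)p + 11(1−p).
Set equal: 8p = 3(1−p) → p = 3/11.
Probability on Y is 1 − 3/11 = 8/11.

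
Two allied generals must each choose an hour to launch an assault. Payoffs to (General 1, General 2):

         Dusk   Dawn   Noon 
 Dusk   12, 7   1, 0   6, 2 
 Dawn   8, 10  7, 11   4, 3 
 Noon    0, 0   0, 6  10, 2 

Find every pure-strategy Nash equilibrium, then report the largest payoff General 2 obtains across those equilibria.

11

Both Dusk is a pure NE (General 1: 12 ≥ 8; General 2: 7 ≥ 2). General 2 gets 7.
Both Dawn is a pure NE (General 1: 7 ≥ 1; General 2: 11 ≥ 10). General 2 gets 11.
Every other cell has a profitable deviation for at least one player. Highest of {7, 11} is 11.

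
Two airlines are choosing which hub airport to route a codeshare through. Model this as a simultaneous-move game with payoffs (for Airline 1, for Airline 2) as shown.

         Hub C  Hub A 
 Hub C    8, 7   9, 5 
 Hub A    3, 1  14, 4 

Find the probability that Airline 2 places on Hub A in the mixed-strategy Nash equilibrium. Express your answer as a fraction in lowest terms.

1/2

Airline 2's mix q on Hub C must make Airline 1 indifferent between Hub C and Hub A.
Airline 1's payoff from Hub C: 8q + 9(1−q). From Hub A: 3q + 14(1−q).
Set equal: 5q = 5(1−q) → q = 5/10 = 1/2.
Probability on Hub A is 1 − 1/2 = 1/2.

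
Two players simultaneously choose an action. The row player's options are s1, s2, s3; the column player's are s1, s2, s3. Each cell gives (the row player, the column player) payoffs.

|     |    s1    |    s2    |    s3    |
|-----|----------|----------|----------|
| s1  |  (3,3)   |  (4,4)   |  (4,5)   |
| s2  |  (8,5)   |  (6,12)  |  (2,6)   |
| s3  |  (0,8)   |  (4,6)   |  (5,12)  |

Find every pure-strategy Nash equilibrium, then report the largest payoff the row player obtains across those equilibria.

6

Both s2 is a pure NE (the row player: 6 ≥ 4; the column player: 12 ≥ 6). The row player gets 6.
Both s3 is a pure NE (the row player: 5 ≥ 4; the column player: 12 ≥ 8). The row player gets 5.
Every other cell has a profitable deviation for at least one player. Highest of {6, 5} is 6.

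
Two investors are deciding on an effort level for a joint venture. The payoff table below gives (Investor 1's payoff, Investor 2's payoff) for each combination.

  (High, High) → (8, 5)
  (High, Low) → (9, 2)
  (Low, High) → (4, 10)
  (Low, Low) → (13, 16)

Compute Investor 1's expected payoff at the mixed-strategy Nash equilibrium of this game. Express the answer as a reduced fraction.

17/2

Investor 2 mixes with probability q on High, chosen so Investor 1 is indifferent: 8q + 9(1−q) = 4q + 13(1−q) gives q = 1/2.
Investor 1's expected payoff (from either row, since indifferent) is 8·1/2 + 9·1/2 = 17/2.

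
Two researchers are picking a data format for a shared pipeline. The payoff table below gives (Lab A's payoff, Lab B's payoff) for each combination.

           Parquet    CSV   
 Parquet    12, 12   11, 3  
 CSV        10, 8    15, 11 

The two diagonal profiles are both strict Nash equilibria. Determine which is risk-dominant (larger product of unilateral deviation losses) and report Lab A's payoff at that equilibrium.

12

At both Parquet: Lab A loses 12 − 10 = 2 by deviating; Lab B loses 12 − 3 = 9. Product = 2·9 = 18.
At both CSV: Lab A loses 15 − 11 = 4 by deviating; Lab B loses 11 − 8 = 3. Product = 4·3 = 12.
18 > 12, so both Parquet is risk-dominant. Lab A's payoff there is 12.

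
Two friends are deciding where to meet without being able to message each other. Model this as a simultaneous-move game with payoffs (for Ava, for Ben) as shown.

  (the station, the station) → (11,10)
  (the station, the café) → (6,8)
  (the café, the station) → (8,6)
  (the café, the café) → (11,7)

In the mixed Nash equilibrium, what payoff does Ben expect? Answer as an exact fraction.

Ava mixes with probability p on the station, chosen so Ben is indifferent: 10p + 6(1−p) = 8p + 7(1−p) gives p = 1/3.
Ben's expected payoff is 10·1/3 + 6·2/3 = 22/3.

22/3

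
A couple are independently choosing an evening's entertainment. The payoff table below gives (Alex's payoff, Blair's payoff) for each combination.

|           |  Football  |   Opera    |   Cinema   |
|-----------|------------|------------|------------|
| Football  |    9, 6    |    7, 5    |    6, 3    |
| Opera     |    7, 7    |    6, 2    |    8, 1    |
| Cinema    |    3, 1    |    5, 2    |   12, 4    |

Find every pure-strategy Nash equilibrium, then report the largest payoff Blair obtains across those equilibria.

Both Football is a pure NE (Alex: 9 ≥ 7; Blair: 6 ≥ 5). Blair gets 6.
Both Cinema is a pure NE (Alex: 12 ≥ 8; Blair: 4 ≥ 2). Blair gets 4.
Every other cell has a profitable deviation for at least one player. Highest of {6, 4} is 6.

6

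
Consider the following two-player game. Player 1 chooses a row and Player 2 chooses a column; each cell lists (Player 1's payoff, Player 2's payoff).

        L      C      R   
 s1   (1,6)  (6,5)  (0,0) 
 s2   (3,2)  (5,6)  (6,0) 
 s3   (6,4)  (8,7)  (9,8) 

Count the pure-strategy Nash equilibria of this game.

1

(s3, R): Player 1 gets 9 (best alternative 6); Player 2 gets 8 (best alternative 7). Neither deviates — NE.
(s1, L) is not a NE: Player 1 would switch to s3 (6 > 1).
No other cell survives both best-response checks, so there is 1 pure NE.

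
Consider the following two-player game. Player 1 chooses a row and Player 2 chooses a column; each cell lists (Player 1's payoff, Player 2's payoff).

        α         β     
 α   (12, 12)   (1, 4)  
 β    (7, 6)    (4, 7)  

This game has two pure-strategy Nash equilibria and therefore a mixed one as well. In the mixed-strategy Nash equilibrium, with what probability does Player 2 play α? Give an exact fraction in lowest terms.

Player 2's mix q on α must make Player 1 indifferent between α and β.
Player 1's payoff from α: 12q + 1(1−q). From β: 7q + 4(1−q).
Set equal: 5q = 3(1−q) → q = 3/8.

3/8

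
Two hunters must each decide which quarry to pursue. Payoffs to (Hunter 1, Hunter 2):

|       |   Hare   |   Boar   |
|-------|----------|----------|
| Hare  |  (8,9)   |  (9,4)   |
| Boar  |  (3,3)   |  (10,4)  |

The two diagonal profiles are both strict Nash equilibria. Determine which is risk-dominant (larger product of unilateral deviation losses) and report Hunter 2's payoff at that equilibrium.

At both Hare: Hunter 1 loses 8 − 3 = 5 by deviating; Hunter 2 loses 9 − 4 = 5. Product = 5·5 = 25.
At both Boar: Hunter 1 loses 10 − 9 = 1 by deviating; Hunter 2 loses 4 − 3 = 1. Product = 1·1 = 1.
25 > 1, so both Hare is risk-dominant. Hunter 2's payoff there is 9.

9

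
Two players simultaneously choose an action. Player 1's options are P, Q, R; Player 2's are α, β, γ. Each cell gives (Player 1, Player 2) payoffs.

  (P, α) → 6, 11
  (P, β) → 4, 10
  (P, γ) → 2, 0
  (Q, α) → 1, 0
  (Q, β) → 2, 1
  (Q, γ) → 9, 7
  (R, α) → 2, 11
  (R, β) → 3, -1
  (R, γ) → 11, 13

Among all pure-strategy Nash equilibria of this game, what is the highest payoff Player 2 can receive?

(P, α) is a pure NE (Player 1: 6 ≥ 2; Player 2: 11 ≥ 10). Player 2 gets 11.
(R, γ) is a pure NE (Player 1: 11 ≥ 9; Player 2: 13 ≥ 11). Player 2 gets 13.
Every other cell has a profitable deviation for at least one player. Highest of {11, 13} is 13.

13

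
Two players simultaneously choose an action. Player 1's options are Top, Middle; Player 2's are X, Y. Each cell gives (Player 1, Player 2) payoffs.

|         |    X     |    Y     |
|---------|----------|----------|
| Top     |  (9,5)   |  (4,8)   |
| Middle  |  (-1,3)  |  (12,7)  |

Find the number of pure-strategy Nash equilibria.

(Middle, Y): Player 1 gets 12 (best alternative 4); Player 2 gets 7 (best alternative 3). Neither deviates — NE.
(Top, X) is not a NE: Player 2 would switch to Y (8 > 5).
No other cell survives both best-response checks, so there is 1 pure NE.

1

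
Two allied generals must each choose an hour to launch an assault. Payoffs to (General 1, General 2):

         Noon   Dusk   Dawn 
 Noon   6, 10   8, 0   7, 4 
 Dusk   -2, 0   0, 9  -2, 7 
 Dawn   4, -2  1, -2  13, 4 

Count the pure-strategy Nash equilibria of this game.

2

Both Noon: General 1 gets 6 (best alternative 4); General 2 gets 10 (best alternative 4). Neither deviates — NE.
Both Dawn: General 1 gets 13 (best alternative 7); General 2 gets 4 (best alternative -2). Neither deviates — NE.
Both Dusk is not a NE: General 1 would switch to Noon (8 > 0).
No other cell survives both best-response checks, so there are 2 pure NE.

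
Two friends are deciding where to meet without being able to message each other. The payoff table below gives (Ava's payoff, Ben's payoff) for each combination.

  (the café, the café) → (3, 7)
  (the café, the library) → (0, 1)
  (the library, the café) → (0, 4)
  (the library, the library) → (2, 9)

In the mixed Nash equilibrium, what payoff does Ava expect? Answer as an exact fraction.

Ben mixes with probability q on the café, chosen so Ava is indifferent: 3q + 0(1−q) = 0q + 2(1−q) gives q = 2/5.
Ava's expected payoff (from either row, since indifferent) is 3·2/5 + 0·3/5 = 6/5.

6/5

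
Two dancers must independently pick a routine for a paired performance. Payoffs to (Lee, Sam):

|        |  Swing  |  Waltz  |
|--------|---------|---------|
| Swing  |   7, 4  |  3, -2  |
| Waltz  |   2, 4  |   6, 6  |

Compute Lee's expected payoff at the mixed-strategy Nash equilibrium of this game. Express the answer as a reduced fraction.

Sam mixes with probability q on Swing, chosen so Lee is indifferent: 7q + 3(1−q) = 2q + 6(1−q) gives q = 3/8.
Lee's expected payoff (from either row, since indifferent) is 7·3/8 + 3·5/8 = 9/2.

9/2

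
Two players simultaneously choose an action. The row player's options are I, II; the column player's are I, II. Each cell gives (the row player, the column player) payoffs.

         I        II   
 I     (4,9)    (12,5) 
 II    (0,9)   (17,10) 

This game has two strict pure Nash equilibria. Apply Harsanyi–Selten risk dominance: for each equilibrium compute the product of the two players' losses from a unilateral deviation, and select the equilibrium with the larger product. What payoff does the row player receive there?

At both I: the row player loses 4 − 0 = 4 by deviating; the column player loses 9 − 5 = 4. Product = 4·4 = 16.
At both II: the row player loses 17 − 12 = 5 by deviating; the column player loses 10 − 9 = 1. Product = 5·1 = 5.
16 > 5, so both I is risk-dominant. The row player's payoff there is 4.

4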